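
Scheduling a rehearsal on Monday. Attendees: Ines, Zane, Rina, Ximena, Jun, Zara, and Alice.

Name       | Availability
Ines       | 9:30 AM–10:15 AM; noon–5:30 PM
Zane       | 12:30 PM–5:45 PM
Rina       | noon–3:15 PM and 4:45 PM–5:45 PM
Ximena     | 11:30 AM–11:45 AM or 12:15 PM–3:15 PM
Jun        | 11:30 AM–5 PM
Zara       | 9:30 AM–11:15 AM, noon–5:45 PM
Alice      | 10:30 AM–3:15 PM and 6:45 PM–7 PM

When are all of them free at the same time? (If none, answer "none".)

12:30-15:15

Ines ∩ Zane: 12:30-17:30.
Ines ∩ Zane ∩ Rina: 12:30-15:15, 16:45-17:30.
Ines ∩ Zane ∩ Rina ∩ Ximena: 12:30-15:15.
Ines ∩ Zane ∩ Rina ∩ Ximena ∩ Jun: 12:30-15:15.
Ines ∩ Zane ∩ Rina ∩ Ximena ∩ Jun ∩ Zara: 12:30-15:15.
Ines ∩ Zane ∩ Rina ∩ Ximena ∩ Jun ∩ Zara ∩ Alice: 12:30-15:15.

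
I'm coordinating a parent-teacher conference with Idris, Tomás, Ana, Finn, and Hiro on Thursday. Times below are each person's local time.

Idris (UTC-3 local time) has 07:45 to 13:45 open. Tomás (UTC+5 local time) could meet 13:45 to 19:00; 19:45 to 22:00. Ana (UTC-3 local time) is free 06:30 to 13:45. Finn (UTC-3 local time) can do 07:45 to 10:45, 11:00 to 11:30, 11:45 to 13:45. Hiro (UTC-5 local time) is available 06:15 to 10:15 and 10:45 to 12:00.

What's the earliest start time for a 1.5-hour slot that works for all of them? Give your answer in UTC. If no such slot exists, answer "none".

11:15

Idris in UTC: 10:45-16:45 (add 3h to convert from UTC-3).
Tomás in UTC: 08:45-14:00, 14:45-17:00 (subtract 5h to convert from UTC+5).
Ana in UTC: 09:30-16:45 (add 3h to convert from UTC-3).
Finn in UTC: 10:45-13:45, 14:00-14:30, 14:45-16:45 (add 3h to convert from UTC-3).
Hiro in UTC: 11:15-15:15, 15:45-17:00 (add 5h to convert from UTC-5).
Idris ∩ Tomás: 10:45-14:00, 14:45-16:45.
Idris ∩ Tomás ∩ Ana: 10:45-14:00, 14:45-16:45.
Idris ∩ Tomás ∩ Ana ∩ Finn: 10:45-13:45, 14:45-16:45.
Idris ∩ Tomás ∩ Ana ∩ Finn ∩ Hiro: 11:15-13:45, 14:45-15:15, 15:45-16:45.
Those are the intersection windows.
The first common window of at least 90 minutes is 11:15-13:45, so the earliest start is 11:15.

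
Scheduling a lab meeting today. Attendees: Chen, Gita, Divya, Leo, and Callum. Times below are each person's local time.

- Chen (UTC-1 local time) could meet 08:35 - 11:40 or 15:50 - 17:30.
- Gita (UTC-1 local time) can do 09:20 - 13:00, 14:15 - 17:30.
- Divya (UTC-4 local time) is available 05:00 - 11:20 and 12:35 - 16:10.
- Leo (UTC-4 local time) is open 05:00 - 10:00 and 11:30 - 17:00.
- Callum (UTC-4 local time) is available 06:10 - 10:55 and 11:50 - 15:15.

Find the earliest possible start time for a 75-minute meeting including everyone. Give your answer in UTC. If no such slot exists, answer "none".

10:20

Chen in UTC: 09:35-12:40, 16:50-18:30 (add 1h to convert from UTC-1).
Gita in UTC: 10:20-14:00, 15:15-18:30 (add 1h to convert from UTC-1).
Divya in UTC: 09:00-15:20, 16:35-20:10 (add 4h to convert from UTC-4).
Leo in UTC: 09:00-14:00, 15:30-21:00 (add 4h to convert from UTC-4).
Callum in UTC: 10:10-14:55, 15:50-19:15 (add 4h to convert from UTC-4).
Chen ∩ Gita: 10:20-12:40, 16:50-18:30.
Chen ∩ Gita ∩ Divya: 10:20-12:40, 16:50-18:30.
Chen ∩ Gita ∩ Divya ∩ Leo: 10:20-12:40, 16:50-18:30.
Chen ∩ Gita ∩ Divya ∩ Leo ∩ Callum: 10:20-12:40, 16:50-18:30.
The first common window of at least 75 minutes is 10:20-12:40, so the earliest start is 10:20.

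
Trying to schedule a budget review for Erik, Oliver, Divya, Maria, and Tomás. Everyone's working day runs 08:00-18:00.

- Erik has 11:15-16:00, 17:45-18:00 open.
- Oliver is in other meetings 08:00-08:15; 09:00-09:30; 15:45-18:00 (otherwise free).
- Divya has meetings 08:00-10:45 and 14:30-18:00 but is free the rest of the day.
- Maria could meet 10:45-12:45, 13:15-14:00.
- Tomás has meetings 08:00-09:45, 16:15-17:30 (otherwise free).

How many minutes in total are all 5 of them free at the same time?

135

Erik free: 11:15-16:00, 17:45-18:00.
Oliver free: 08:15-09:00, 09:30-15:45 (invert busy blocks within the working day).
Divya free: 10:45-14:30 (invert busy blocks within the working day).
Maria free: 10:45-12:45, 13:15-14:00.
Tomás free: 09:45-16:15, 17:30-18:00 (invert busy blocks within the working day).
Erik ∩ Oliver: 11:15-15:45.
Erik ∩ Oliver ∩ Divya: 11:15-14:30.
Erik ∩ Oliver ∩ Divya ∩ Maria: 11:15-12:45, 13:15-14:00.
Erik ∩ Oliver ∩ Divya ∩ Maria ∩ Tomás: 11:15-12:45, 13:15-14:00.
Summing the common windows: 90 + 45 = 135 minutes.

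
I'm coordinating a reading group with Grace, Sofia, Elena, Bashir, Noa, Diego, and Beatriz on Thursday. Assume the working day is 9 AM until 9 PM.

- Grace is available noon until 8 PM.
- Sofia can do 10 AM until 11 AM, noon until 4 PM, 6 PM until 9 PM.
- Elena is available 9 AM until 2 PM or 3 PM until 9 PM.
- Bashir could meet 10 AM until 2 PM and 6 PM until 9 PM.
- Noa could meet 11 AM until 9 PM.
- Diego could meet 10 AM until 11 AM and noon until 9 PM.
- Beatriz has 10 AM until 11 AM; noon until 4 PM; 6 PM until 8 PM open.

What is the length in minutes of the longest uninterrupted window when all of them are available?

Grace ∩ Sofia: 12:00-16:00, 18:00-20:00.
Grace ∩ Sofia ∩ Elena: 12:00-14:00, 15:00-16:00, 18:00-20:00.
Grace ∩ Sofia ∩ Elena ∩ Bashir: 12:00-14:00, 18:00-20:00.
Grace ∩ Sofia ∩ Elena ∩ Bashir ∩ Noa: 12:00-14:00, 18:00-20:00.
Grace ∩ Sofia ∩ Elena ∩ Bashir ∩ Noa ∩ Diego: 12:00-14:00, 18:00-20:00.
Grace ∩ Sofia ∩ Elena ∩ Bashir ∩ Noa ∩ Diego ∩ Beatriz: 12:00-14:00, 18:00-20:00.
The longest is 12:00-14:00 at 120 minutes.

120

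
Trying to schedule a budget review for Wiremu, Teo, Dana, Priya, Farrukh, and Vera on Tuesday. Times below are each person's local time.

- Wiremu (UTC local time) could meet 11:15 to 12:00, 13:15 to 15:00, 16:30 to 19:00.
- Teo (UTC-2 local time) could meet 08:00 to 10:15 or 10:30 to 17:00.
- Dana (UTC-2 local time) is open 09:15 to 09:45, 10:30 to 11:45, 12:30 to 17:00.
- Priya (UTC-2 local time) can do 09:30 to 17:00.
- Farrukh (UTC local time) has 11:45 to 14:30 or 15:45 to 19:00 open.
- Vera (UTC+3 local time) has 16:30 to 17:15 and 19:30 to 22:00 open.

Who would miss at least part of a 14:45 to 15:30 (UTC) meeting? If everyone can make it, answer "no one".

Farrukh, Vera, Wiremu

Wiremu in UTC: 11:15-12:00, 13:15-15:00, 16:30-19:00.
Teo in UTC: 10:00-12:15, 12:30-19:00 (add 2h to convert from UTC-2).
Dana in UTC: 11:15-11:45, 12:30-13:45, 14:30-19:00 (add 2h to convert from UTC-2).
Priya in UTC: 11:30-19:00 (add 2h to convert from UTC-2).
Farrukh in UTC: 11:45-14:30, 15:45-19:00.
Vera in UTC: 13:30-14:15, 16:30-19:00 (subtract 3h to convert from UTC+3).
Wiremu: not fully free for 14:45-15:30. Teo: free for 14:45-15:30. Dana: free for 14:45-15:30. Priya: free for 14:45-15:30. Farrukh: not fully free for 14:45-15:30. Vera: not fully free for 14:45-15:30.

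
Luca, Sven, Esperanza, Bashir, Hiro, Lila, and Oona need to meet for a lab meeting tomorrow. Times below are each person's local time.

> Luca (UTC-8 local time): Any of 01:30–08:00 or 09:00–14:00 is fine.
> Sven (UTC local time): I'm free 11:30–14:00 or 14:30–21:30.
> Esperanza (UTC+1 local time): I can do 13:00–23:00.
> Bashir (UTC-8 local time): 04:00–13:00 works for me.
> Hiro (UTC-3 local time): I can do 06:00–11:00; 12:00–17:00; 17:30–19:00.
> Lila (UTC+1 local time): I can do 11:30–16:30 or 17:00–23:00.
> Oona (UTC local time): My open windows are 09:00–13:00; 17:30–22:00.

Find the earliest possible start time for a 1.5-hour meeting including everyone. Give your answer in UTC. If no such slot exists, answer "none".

Luca in UTC: 09:30-16:00, 17:00-22:00 (add 8h to convert from UTC-8).
Sven in UTC: 11:30-14:00, 14:30-21:30.
Esperanza in UTC: 12:00-22:00 (subtract 1h to convert from UTC+1).
Bashir in UTC: 12:00-21:00 (add 8h to convert from UTC-8).
Hiro in UTC: 09:00-14:00, 15:00-20:00, 20:30-22:00 (add 3h to convert from UTC-3).
Lila in UTC: 10:30-15:30, 16:00-22:00 (subtract 1h to convert from UTC+1).
Oona in UTC: 09:00-13:00, 17:30-22:00.
Luca ∩ Sven: 11:30-14:00, 14:30-16:00, 17:00-21:30.
Luca ∩ Sven ∩ Esperanza: 12:00-14:00, 14:30-16:00, 17:00-21:30.
Luca ∩ Sven ∩ Esperanza ∩ Bashir: 12:00-14:00, 14:30-16:00, 17:00-21:00.
Luca ∩ Sven ∩ Esperanza ∩ Bashir ∩ Hiro: 12:00-14:00, 15:00-16:00, 17:00-20:00, 20:30-21:00.
Luca ∩ Sven ∩ Esperanza ∩ Bashir ∩ Hiro ∩ Lila: 12:00-14:00, 15:00-15:30, 17:00-20:00, 20:30-21:00.
Luca ∩ Sven ∩ Esperanza ∩ Bashir ∩ Hiro ∩ Lila ∩ Oona: 12:00-13:00, 17:30-20:00, 20:30-21:00.
So the common availability across everyone is 12:00-13:00, 17:30-20:00, 20:30-21:00.
The first common window of at least 90 minutes is 17:30-20:00, so the earliest start is 17:30.

17:30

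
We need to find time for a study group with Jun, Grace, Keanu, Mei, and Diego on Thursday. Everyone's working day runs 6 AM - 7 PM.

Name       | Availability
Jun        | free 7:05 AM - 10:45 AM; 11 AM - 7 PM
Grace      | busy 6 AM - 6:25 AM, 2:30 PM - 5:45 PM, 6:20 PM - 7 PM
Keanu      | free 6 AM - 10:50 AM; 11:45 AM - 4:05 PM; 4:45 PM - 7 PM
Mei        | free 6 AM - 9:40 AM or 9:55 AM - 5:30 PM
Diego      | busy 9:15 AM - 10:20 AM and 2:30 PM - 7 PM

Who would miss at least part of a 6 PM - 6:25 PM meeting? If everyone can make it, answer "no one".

Diego, Grace, Mei

Jun free: 07:05-10:45, 11:00-19:00.
Grace free: 06:25-14:30, 17:45-18:20 (invert busy blocks within the working day).
Keanu free: 06:00-10:50, 11:45-16:05, 16:45-19:00.
Mei free: 06:00-09:40, 09:55-17:30.
Diego free: 06:00-09:15, 10:20-14:30 (invert busy blocks within the working day).
Jun: free for 18:00-18:25. Grace: not fully free for 18:00-18:25. Keanu: free for 18:00-18:25. Mei: not fully free for 18:00-18:25. Diego: not fully free for 18:00-18:25.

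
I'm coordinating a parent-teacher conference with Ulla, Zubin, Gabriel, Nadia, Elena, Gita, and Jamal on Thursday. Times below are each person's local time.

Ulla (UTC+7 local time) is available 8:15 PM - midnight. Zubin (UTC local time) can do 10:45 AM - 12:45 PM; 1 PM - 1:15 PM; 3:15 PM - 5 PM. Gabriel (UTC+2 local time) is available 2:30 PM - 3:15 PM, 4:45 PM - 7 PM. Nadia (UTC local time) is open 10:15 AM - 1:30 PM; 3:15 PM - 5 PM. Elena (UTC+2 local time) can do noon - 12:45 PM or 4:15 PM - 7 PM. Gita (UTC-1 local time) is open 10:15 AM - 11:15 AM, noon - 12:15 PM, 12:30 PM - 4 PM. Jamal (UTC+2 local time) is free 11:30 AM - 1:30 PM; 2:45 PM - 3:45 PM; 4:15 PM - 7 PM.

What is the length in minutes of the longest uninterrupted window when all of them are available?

Ulla in UTC: 13:15-17:00 (subtract 7h to convert from UTC+7).
Zubin in UTC: 10:45-12:45, 13:00-13:15, 15:15-17:00.
Gabriel in UTC: 12:30-13:15, 14:45-17:00 (subtract 2h to convert from UTC+2).
Nadia in UTC: 10:15-13:30, 15:15-17:00.
Elena in UTC: 10:00-10:45, 14:15-17:00 (subtract 2h to convert from UTC+2).
Gita in UTC: 11:15-12:15, 13:00-13:15, 13:30-17:00 (add 1h to convert from UTC-1).
Jamal in UTC: 09:30-11:30, 12:45-13:45, 14:15-17:00 (subtract 2h to convert from UTC+2).
Ulla ∩ Zubin: 15:15-17:00.
Ulla ∩ Zubin ∩ Gabriel: 15:15-17:00.
Ulla ∩ Zubin ∩ Gabriel ∩ Nadia: 15:15-17:00.
Ulla ∩ Zubin ∩ Gabriel ∩ Nadia ∩ Elena: 15:15-17:00.
Ulla ∩ Zubin ∩ Gabriel ∩ Nadia ∩ Elena ∩ Gita: 15:15-17:00.
Ulla ∩ Zubin ∩ Gabriel ∩ Nadia ∩ Elena ∩ Gita ∩ Jamal: 15:15-17:00.
Those are the intersection windows.
The longest is 15:15-17:00 at 105 minutes.

105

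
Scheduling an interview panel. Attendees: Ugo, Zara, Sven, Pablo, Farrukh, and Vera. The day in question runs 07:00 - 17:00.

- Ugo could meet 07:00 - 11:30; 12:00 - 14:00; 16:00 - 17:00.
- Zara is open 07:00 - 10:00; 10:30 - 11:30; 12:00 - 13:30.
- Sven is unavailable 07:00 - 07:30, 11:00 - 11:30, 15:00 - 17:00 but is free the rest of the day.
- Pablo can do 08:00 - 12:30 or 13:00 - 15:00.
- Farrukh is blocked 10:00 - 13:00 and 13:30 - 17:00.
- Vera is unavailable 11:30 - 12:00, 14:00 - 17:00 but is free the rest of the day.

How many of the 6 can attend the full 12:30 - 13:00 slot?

4

Ugo free: 07:00-11:30, 12:00-14:00, 16:00-17:00.
Zara free: 07:00-10:00, 10:30-11:30, 12:00-13:30.
Sven free: 07:30-11:00, 11:30-15:00 (invert busy blocks within the working day).
Pablo free: 08:00-12:30, 13:00-15:00.
Farrukh free: 07:00-10:00, 13:00-13:30 (invert busy blocks within the working day).
Vera free: 07:00-11:30, 12:00-14:00 (invert busy blocks within the working day).
Ugo, Zara, Sven, and Vera can make the full 12:30-13:00 slot — that's 4.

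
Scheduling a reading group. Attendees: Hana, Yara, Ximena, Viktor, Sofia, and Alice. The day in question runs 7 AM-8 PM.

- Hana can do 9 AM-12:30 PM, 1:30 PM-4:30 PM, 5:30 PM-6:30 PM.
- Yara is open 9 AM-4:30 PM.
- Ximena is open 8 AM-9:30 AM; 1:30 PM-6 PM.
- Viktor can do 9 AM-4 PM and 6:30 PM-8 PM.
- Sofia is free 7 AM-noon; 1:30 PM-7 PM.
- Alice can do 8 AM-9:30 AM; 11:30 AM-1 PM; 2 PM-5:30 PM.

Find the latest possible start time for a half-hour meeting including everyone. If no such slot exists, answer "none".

15:30

Hana ∩ Yara: 09:00-12:30, 13:30-16:30.
Hana ∩ Yara ∩ Ximena: 09:00-09:30, 13:30-16:30.
Hana ∩ Yara ∩ Ximena ∩ Viktor: 09:00-09:30, 13:30-16:00.
Hana ∩ Yara ∩ Ximena ∩ Viktor ∩ Sofia: 09:00-09:30, 13:30-16:00.
Hana ∩ Yara ∩ Ximena ∩ Viktor ∩ Sofia ∩ Alice: 09:00-09:30, 14:00-16:00.
The last common window of at least 30 minutes is 14:00-16:00; a 30-minute meeting can start as late as 15:30 and still end by 16:00.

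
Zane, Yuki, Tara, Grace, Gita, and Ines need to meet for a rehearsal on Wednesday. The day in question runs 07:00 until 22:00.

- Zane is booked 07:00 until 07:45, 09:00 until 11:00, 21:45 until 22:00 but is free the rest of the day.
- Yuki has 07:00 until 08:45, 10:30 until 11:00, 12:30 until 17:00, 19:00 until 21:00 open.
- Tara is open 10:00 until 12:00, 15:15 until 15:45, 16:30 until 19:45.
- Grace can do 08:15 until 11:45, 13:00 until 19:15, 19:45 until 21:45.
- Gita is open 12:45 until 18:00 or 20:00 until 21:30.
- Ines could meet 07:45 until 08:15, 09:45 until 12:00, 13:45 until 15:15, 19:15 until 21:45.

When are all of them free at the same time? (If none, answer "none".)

Zane free: 07:45-09:00, 11:00-21:45 (invert busy blocks within the working day).
Yuki free: 07:00-08:45, 10:30-11:00, 12:30-17:00, 19:00-21:00.
Tara free: 10:00-12:00, 15:15-15:45, 16:30-19:45.
Grace free: 08:15-11:45, 13:00-19:15, 19:45-21:45.
Gita free: 12:45-18:00, 20:00-21:30.
Ines free: 07:45-08:15, 09:45-12:00, 13:45-15:15, 19:15-21:45.
Zane ∩ Yuki: 07:45-08:45, 12:30-17:00, 19:00-21:00.
Zane ∩ Yuki ∩ Tara: 15:15-15:45, 16:30-17:00, 19:00-19:45.
Zane ∩ Yuki ∩ Tara ∩ Grace: 15:15-15:45, 16:30-17:00, 19:00-19:15.
Zane ∩ Yuki ∩ Tara ∩ Grace ∩ Gita: 15:15-15:45, 16:30-17:00.
Zane ∩ Yuki ∩ Tara ∩ Grace ∩ Gita ∩ Ines: ∅.
There is no time when everyone is free.

none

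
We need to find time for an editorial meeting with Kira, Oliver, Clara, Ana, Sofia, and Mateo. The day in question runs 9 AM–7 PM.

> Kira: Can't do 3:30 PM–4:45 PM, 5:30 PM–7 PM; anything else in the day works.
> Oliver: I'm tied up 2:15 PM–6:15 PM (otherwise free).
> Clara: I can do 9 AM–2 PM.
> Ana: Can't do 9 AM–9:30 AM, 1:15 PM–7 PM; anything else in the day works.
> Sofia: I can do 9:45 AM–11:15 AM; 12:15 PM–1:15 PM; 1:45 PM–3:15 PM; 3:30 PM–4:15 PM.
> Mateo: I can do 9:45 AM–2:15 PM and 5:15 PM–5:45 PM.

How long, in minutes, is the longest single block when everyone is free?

Kira free: 09:00-15:30, 16:45-17:30 (invert busy blocks within the working day).
Oliver free: 09:00-14:15, 18:15-19:00 (invert busy blocks within the working day).
Clara free: 09:00-14:00.
Ana free: 09:30-13:15 (invert busy blocks within the working day).
Sofia free: 09:45-11:15, 12:15-13:15, 13:45-15:15, 15:30-16:15.
Mateo free: 09:45-14:15, 17:15-17:45.
Kira ∩ Oliver: 09:00-14:15.
Kira ∩ Oliver ∩ Clara: 09:00-14:00.
Kira ∩ Oliver ∩ Clara ∩ Ana: 09:30-13:15.
Kira ∩ Oliver ∩ Clara ∩ Ana ∩ Sofia: 09:45-11:15, 12:15-13:15.
Kira ∩ Oliver ∩ Clara ∩ Ana ∩ Sofia ∩ Mateo: 09:45-11:15, 12:15-13:15.
The longest is 09:45-11:15 at 90 minutes.

90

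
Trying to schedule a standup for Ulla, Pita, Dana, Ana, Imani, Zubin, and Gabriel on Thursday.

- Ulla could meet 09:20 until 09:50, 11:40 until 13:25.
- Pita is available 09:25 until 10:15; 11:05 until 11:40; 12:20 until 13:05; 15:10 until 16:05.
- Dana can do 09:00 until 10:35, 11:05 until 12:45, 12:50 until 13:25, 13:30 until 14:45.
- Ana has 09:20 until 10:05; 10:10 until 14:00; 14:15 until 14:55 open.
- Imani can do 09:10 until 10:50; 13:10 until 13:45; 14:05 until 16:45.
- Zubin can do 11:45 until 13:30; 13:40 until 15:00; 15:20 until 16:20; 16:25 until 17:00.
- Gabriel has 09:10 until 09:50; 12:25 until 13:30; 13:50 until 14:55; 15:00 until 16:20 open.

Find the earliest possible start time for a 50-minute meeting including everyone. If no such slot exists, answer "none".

none

Ulla ∩ Pita: 09:25-09:50, 12:20-13:05.
Ulla ∩ Pita ∩ Dana: 09:25-09:50, 12:20-12:45, 12:50-13:05.
Ulla ∩ Pita ∩ Dana ∩ Ana: 09:25-09:50, 12:20-12:45, 12:50-13:05.
Ulla ∩ Pita ∩ Dana ∩ Ana ∩ Imani: 09:25-09:50.
Ulla ∩ Pita ∩ Dana ∩ Ana ∩ Imani ∩ Zubin: ∅.
Ulla ∩ Pita ∩ Dana ∩ Ana ∩ Imani ∩ Zubin ∩ Gabriel: ∅.
There is no time when everyone is free.
No common window is at least 50 minutes long.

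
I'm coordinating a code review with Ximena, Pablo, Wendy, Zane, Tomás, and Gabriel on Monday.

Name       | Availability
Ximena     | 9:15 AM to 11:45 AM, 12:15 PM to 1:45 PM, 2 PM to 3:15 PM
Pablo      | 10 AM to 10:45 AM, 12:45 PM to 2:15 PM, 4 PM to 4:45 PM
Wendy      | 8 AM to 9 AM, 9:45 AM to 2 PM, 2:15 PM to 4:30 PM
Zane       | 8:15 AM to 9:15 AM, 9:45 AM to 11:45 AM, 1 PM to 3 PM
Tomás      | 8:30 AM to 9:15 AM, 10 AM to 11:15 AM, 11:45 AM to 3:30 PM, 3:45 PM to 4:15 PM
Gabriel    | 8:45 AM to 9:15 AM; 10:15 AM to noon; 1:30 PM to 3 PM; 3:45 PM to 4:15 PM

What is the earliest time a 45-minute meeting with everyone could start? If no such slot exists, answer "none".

Ximena ∩ Pablo: 10:00-10:45, 12:45-13:45, 14:00-14:15.
Ximena ∩ Pablo ∩ Wendy: 10:00-10:45, 12:45-13:45.
Ximena ∩ Pablo ∩ Wendy ∩ Zane: 10:00-10:45, 13:00-13:45.
Ximena ∩ Pablo ∩ Wendy ∩ Zane ∩ Tomás: 10:00-10:45, 13:00-13:45.
Ximena ∩ Pablo ∩ Wendy ∩ Zane ∩ Tomás ∩ Gabriel: 10:15-10:45, 13:30-13:45.
So the common availability across everyone is 10:15-10:45, 13:30-13:45.
No common window is at least 45 minutes long.

none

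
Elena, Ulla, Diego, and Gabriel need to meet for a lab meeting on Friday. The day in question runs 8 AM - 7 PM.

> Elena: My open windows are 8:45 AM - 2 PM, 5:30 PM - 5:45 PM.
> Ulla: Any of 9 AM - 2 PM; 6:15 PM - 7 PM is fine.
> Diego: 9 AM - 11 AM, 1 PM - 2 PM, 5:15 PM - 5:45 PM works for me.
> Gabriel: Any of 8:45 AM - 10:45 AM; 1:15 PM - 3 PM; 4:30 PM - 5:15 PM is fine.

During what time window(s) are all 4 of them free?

09:00-10:45, 13:15-14:00

Elena ∩ Ulla: 09:00-14:00.
Elena ∩ Ulla ∩ Diego: 09:00-11:00, 13:00-14:00.
Elena ∩ Ulla ∩ Diego ∩ Gabriel: 09:00-10:45, 13:15-14:00.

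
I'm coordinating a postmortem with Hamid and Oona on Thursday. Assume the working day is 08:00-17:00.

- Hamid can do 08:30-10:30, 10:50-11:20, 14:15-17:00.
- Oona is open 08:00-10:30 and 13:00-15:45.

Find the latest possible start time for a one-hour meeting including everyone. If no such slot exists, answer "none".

14:45

Hamid ∩ Oona: 08:30-10:30, 14:15-15:45.
The last common window of at least 60 minutes is 14:15-15:45; a 60-minute meeting can start as late as 14:45 and still end by 15:45.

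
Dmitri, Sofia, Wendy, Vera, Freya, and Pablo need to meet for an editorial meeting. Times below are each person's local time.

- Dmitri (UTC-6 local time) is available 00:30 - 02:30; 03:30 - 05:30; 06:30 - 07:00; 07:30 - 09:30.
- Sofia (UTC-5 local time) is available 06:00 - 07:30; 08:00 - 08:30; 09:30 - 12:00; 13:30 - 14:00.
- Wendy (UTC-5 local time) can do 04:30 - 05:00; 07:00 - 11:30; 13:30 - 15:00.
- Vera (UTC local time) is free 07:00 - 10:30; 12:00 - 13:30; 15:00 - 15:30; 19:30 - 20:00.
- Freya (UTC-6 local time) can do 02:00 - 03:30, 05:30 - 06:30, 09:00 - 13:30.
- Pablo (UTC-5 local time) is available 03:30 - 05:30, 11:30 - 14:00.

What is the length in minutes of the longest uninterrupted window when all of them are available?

0

Dmitri in UTC: 06:30-08:30, 09:30-11:30, 12:30-13:00, 13:30-15:30 (add 6h to convert from UTC-6).
Sofia in UTC: 11:00-12:30, 13:00-13:30, 14:30-17:00, 18:30-19:00 (add 5h to convert from UTC-5).
Wendy in UTC: 09:30-10:00, 12:00-16:30, 18:30-20:00 (add 5h to convert from UTC-5).
Vera in UTC: 07:00-10:30, 12:00-13:30, 15:00-15:30, 19:30-20:00.
Freya in UTC: 08:00-09:30, 11:30-12:30, 15:00-19:30 (add 6h to convert from UTC-6).
Pablo in UTC: 08:30-10:30, 16:30-19:00 (add 5h to convert from UTC-5).
Dmitri ∩ Sofia: 11:00-11:30, 14:30-15:30.
Dmitri ∩ Sofia ∩ Wendy: 14:30-15:30.
Dmitri ∩ Sofia ∩ Wendy ∩ Vera: 15:00-15:30.
Dmitri ∩ Sofia ∩ Wendy ∩ Vera ∩ Freya: 15:00-15:30.
Dmitri ∩ Sofia ∩ Wendy ∩ Vera ∩ Freya ∩ Pablo: ∅.
There is no time when everyone is free.
No common window exists, so the longest block is 0 minutes.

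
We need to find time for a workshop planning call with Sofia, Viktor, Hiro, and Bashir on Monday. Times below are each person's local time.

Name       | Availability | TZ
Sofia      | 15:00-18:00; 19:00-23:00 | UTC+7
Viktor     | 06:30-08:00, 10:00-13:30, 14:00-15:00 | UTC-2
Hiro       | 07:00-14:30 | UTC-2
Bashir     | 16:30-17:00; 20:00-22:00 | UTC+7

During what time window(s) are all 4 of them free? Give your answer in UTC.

09:30-10:00, 13:00-15:00

Sofia in UTC: 08:00-11:00, 12:00-16:00 (subtract 7h to convert from UTC+7).
Viktor in UTC: 08:30-10:00, 12:00-15:30, 16:00-17:00 (add 2h to convert from UTC-2).
Hiro in UTC: 09:00-16:30 (add 2h to convert from UTC-2).
Bashir in UTC: 09:30-10:00, 13:00-15:00 (subtract 7h to convert from UTC+7).
Sofia ∩ Viktor: 08:30-10:00, 12:00-15:30.
Sofia ∩ Viktor ∩ Hiro: 09:00-10:00, 12:00-15:30.
Sofia ∩ Viktor ∩ Hiro ∩ Bashir: 09:30-10:00, 13:00-15:00.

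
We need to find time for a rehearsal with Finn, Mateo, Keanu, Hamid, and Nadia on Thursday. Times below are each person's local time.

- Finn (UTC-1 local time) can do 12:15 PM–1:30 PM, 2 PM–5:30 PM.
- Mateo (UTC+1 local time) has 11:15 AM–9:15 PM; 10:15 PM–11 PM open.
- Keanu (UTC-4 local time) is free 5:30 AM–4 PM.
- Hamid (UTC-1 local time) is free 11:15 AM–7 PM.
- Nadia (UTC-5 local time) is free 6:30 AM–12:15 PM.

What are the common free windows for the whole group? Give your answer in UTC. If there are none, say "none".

13:15-14:30, 15:00-17:15

Finn in UTC: 13:15-14:30, 15:00-18:30 (add 1h to convert from UTC-1).
Mateo in UTC: 10:15-20:15, 21:15-22:00 (subtract 1h to convert from UTC+1).
Keanu in UTC: 09:30-20:00 (add 4h to convert from UTC-4).
Hamid in UTC: 12:15-20:00 (add 1h to convert from UTC-1).
Nadia in UTC: 11:30-17:15 (add 5h to convert from UTC-5).
Finn ∩ Mateo: 13:15-14:30, 15:00-18:30.
Finn ∩ Mateo ∩ Keanu: 13:15-14:30, 15:00-18:30.
Finn ∩ Mateo ∩ Keanu ∩ Hamid: 13:15-14:30, 15:00-18:30.
Finn ∩ Mateo ∩ Keanu ∩ Hamid ∩ Nadia: 13:15-14:30, 15:00-17:15.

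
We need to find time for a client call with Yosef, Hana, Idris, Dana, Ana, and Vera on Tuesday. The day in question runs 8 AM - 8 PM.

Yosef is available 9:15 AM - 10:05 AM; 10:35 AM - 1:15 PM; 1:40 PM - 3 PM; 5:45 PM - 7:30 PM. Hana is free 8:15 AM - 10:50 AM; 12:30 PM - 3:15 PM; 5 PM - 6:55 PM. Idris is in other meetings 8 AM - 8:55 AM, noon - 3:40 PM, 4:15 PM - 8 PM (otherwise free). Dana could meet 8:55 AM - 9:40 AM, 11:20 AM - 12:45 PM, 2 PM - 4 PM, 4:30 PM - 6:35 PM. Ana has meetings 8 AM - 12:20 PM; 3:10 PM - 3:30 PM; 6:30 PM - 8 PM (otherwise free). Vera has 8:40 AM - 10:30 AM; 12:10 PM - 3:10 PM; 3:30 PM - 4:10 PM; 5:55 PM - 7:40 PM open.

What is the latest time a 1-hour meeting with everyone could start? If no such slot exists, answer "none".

none

Yosef free: 09:15-10:05, 10:35-13:15, 13:40-15:00, 17:45-19:30.
Hana free: 08:15-10:50, 12:30-15:15, 17:00-18:55.
Idris free: 08:55-12:00, 15:40-16:15 (invert busy blocks within the working day).
Dana free: 08:55-09:40, 11:20-12:45, 14:00-16:00, 16:30-18:35.
Ana free: 12:20-15:10, 15:30-18:30 (invert busy blocks within the working day).
Vera free: 08:40-10:30, 12:10-15:10, 15:30-16:10, 17:55-19:40.
Yosef ∩ Hana: 09:15-10:05, 10:35-10:50, 12:30-13:15, 13:40-15:00, 17:45-18:55.
Yosef ∩ Hana ∩ Idris: 09:15-10:05, 10:35-10:50.
Yosef ∩ Hana ∩ Idris ∩ Dana: 09:15-09:40.
Yosef ∩ Hana ∩ Idris ∩ Dana ∩ Ana: ∅.
Yosef ∩ Hana ∩ Idris ∩ Dana ∩ Ana ∩ Vera: ∅.
There is no time when everyone is free.
No common window is at least 60 minutes long.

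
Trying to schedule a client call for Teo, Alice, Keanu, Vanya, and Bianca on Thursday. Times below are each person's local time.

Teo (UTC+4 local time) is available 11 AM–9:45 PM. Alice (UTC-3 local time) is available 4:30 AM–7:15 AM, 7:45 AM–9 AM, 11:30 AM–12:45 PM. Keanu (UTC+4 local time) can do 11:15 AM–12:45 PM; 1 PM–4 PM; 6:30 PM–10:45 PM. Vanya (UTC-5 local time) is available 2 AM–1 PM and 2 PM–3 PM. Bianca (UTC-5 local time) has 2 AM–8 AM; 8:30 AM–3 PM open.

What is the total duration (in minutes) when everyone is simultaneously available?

Teo in UTC: 07:00-17:45 (subtract 4h to convert from UTC+4).
Alice in UTC: 07:30-10:15, 10:45-12:00, 14:30-15:45 (add 3h to convert from UTC-3).
Keanu in UTC: 07:15-08:45, 09:00-12:00, 14:30-18:45 (subtract 4h to convert from UTC+4).
Vanya in UTC: 07:00-18:00, 19:00-20:00 (add 5h to convert from UTC-5).
Bianca in UTC: 07:00-13:00, 13:30-20:00 (add 5h to convert from UTC-5).
Teo ∩ Alice: 07:30-10:15, 10:45-12:00, 14:30-15:45.
Teo ∩ Alice ∩ Keanu: 07:30-08:45, 09:00-10:15, 10:45-12:00, 14:30-15:45.
Teo ∩ Alice ∩ Keanu ∩ Vanya: 07:30-08:45, 09:00-10:15, 10:45-12:00, 14:30-15:45.
Teo ∩ Alice ∩ Keanu ∩ Vanya ∩ Bianca: 07:30-08:45, 09:00-10:15, 10:45-12:00, 14:30-15:45.
Summing the common windows: 75 + 75 + 75 + 75 = 300 minutes.

300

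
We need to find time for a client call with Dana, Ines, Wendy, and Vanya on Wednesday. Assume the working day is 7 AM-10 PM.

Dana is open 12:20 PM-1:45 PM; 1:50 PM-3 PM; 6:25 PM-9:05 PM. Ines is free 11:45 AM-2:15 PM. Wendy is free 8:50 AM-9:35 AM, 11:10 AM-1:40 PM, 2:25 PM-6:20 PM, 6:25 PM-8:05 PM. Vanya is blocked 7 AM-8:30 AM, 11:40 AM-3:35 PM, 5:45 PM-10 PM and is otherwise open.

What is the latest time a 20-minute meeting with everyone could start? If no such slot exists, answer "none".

none

Dana free: 12:20-13:45, 13:50-15:00, 18:25-21:05.
Ines free: 11:45-14:15.
Wendy free: 08:50-09:35, 11:10-13:40, 14:25-18:20, 18:25-20:05.
Vanya free: 08:30-11:40, 15:35-17:45 (invert busy blocks within the working day).
Dana ∩ Ines: 12:20-13:45, 13:50-14:15.
Dana ∩ Ines ∩ Wendy: 12:20-13:40.
Dana ∩ Ines ∩ Wendy ∩ Vanya: ∅.
There is no time when everyone is free.
No common window is at least 20 minutes long.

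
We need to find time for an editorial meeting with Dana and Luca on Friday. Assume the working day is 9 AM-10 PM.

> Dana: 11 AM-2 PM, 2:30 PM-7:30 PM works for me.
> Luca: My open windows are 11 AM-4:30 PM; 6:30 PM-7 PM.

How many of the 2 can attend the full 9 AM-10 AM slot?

0

nobody can make the full 09:00-10:00 slot — that's 0.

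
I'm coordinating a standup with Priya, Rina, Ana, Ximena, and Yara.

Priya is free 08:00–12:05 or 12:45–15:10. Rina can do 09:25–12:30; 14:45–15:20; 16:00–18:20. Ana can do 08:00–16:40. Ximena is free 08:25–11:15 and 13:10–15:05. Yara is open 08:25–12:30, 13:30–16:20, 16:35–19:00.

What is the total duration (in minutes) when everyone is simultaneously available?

130

Priya ∩ Rina: 09:25-12:05, 14:45-15:10.
Priya ∩ Rina ∩ Ana: 09:25-12:05, 14:45-15:10.
Priya ∩ Rina ∩ Ana ∩ Ximena: 09:25-11:15, 14:45-15:05.
Priya ∩ Rina ∩ Ana ∩ Ximena ∩ Yara: 09:25-11:15, 14:45-15:05.
Summing the common windows: 110 + 20 = 130 minutes.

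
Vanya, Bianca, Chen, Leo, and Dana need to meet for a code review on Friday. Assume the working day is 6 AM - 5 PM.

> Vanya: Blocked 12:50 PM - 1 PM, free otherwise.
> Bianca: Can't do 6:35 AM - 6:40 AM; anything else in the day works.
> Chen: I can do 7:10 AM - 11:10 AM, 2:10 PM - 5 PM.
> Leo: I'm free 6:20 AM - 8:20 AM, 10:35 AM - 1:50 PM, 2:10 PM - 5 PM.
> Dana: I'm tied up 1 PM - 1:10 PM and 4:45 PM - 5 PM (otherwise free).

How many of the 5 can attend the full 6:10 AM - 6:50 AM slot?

2

Vanya free: 06:00-12:50, 13:00-17:00 (invert busy blocks within the working day).
Bianca free: 06:00-06:35, 06:40-17:00 (invert busy blocks within the working day).
Chen free: 07:10-11:10, 14:10-17:00.
Leo free: 06:20-08:20, 10:35-13:50, 14:10-17:00.
Dana free: 06:00-13:00, 13:10-16:45 (invert busy blocks within the working day).
Vanya and Dana can make the full 06:10-06:50 slot — that's 2.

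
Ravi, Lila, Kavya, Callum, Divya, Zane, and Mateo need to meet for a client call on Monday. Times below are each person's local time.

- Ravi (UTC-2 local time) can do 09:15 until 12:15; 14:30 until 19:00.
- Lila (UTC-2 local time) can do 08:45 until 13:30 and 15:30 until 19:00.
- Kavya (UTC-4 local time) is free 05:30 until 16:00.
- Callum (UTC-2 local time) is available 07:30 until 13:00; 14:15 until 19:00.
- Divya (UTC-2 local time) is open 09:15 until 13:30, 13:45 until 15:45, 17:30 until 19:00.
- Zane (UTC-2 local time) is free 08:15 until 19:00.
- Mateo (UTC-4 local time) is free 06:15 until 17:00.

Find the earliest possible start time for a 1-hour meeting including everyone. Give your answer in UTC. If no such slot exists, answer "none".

11:15

Ravi in UTC: 11:15-14:15, 16:30-21:00 (add 2h to convert from UTC-2).
Lila in UTC: 10:45-15:30, 17:30-21:00 (add 2h to convert from UTC-2).
Kavya in UTC: 09:30-20:00 (add 4h to convert from UTC-4).
Callum in UTC: 09:30-15:00, 16:15-21:00 (add 2h to convert from UTC-2).
Divya in UTC: 11:15-15:30, 15:45-17:45, 19:30-21:00 (add 2h to convert from UTC-2).
Zane in UTC: 10:15-21:00 (add 2h to convert from UTC-2).
Mateo in UTC: 10:15-21:00 (add 4h to convert from UTC-4).
Ravi ∩ Lila: 11:15-14:15, 17:30-21:00.
Ravi ∩ Lila ∩ Kavya: 11:15-14:15, 17:30-20:00.
Ravi ∩ Lila ∩ Kavya ∩ Callum: 11:15-14:15, 17:30-20:00.
Ravi ∩ Lila ∩ Kavya ∩ Callum ∩ Divya: 11:15-14:15, 17:30-17:45, 19:30-20:00.
Ravi ∩ Lila ∩ Kavya ∩ Callum ∩ Divya ∩ Zane: 11:15-14:15, 17:30-17:45, 19:30-20:00.
Ravi ∩ Lila ∩ Kavya ∩ Callum ∩ Divya ∩ Zane ∩ Mateo: 11:15-14:15, 17:30-17:45, 19:30-20:00.
The first common window of at least 60 minutes is 11:15-14:15, so the earliest start is 11:15.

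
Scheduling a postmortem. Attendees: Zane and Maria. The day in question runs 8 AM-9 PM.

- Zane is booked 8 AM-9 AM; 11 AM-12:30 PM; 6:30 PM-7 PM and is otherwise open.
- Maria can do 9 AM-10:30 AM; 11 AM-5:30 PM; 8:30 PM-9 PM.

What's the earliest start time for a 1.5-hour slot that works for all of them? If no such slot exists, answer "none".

09:00

Zane free: 09:00-11:00, 12:30-18:30, 19:00-21:00 (invert busy blocks within the working day).
Maria free: 09:00-10:30, 11:00-17:30, 20:30-21:00.
Zane ∩ Maria: 09:00-10:30, 12:30-17:30, 20:30-21:00.
The first common window of at least 90 minutes is 09:00-10:30, so the earliest start is 09:00.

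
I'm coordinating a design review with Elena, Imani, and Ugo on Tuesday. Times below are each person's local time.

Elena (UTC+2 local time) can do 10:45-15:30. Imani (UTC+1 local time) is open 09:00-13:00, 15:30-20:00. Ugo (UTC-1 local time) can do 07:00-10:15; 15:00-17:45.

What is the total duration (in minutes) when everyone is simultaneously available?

150

Elena in UTC: 08:45-13:30 (subtract 2h to convert from UTC+2).
Imani in UTC: 08:00-12:00, 14:30-19:00 (subtract 1h to convert from UTC+1).
Ugo in UTC: 08:00-11:15, 16:00-18:45 (add 1h to convert from UTC-1).
Elena ∩ Imani: 08:45-12:00.
Elena ∩ Imani ∩ Ugo: 08:45-11:15.
That's a single block of 150 minutes.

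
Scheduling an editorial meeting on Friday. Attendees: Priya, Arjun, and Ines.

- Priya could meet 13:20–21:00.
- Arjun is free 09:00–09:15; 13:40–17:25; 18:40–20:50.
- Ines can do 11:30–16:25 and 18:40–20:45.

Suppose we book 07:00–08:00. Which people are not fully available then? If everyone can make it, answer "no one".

Priya: not fully free for 07:00-08:00. Arjun: not fully free for 07:00-08:00. Ines: not fully free for 07:00-08:00.

Arjun, Ines, Priya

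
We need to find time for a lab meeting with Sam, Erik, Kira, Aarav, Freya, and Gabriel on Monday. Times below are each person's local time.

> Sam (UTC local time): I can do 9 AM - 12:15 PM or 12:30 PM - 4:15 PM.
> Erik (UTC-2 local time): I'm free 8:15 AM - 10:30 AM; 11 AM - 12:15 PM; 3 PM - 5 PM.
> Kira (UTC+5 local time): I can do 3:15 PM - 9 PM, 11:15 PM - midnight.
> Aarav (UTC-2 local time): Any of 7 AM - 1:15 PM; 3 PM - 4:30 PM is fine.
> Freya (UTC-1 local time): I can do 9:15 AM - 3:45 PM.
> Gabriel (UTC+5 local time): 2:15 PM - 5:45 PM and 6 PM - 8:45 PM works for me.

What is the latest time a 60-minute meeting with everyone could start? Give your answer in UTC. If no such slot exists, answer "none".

Sam in UTC: 09:00-12:15, 12:30-16:15.
Erik in UTC: 10:15-12:30, 13:00-14:15, 17:00-19:00 (add 2h to convert from UTC-2).
Kira in UTC: 10:15-16:00, 18:15-19:00 (subtract 5h to convert from UTC+5).
Aarav in UTC: 09:00-15:15, 17:00-18:30 (add 2h to convert from UTC-2).
Freya in UTC: 10:15-16:45 (add 1h to convert from UTC-1).
Gabriel in UTC: 09:15-12:45, 13:00-15:45 (subtract 5h to convert from UTC+5).
Sam ∩ Erik: 10:15-12:15, 13:00-14:15.
Sam ∩ Erik ∩ Kira: 10:15-12:15, 13:00-14:15.
Sam ∩ Erik ∩ Kira ∩ Aarav: 10:15-12:15, 13:00-14:15.
Sam ∩ Erik ∩ Kira ∩ Aarav ∩ Freya: 10:15-12:15, 13:00-14:15.
Sam ∩ Erik ∩ Kira ∩ Aarav ∩ Freya ∩ Gabriel: 10:15-12:15, 13:00-14:15.
Those are the intersection windows.
The last common window of at least 60 minutes is 13:00-14:15; a 60-minute meeting can start as late as 13:15 and still end by 14:15.

13:15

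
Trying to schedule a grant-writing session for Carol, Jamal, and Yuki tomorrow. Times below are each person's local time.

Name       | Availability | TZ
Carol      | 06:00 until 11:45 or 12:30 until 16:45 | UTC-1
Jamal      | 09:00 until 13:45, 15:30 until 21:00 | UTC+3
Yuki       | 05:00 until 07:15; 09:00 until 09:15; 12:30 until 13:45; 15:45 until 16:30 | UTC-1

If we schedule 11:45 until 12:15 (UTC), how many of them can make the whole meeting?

Carol in UTC: 07:00-12:45, 13:30-17:45 (add 1h to convert from UTC-1).
Jamal in UTC: 06:00-10:45, 12:30-18:00 (subtract 3h to convert from UTC+3).
Yuki in UTC: 06:00-08:15, 10:00-10:15, 13:30-14:45, 16:45-17:30 (add 1h to convert from UTC-1).
Carol can make the full 11:45-12:15 slot — that's 1.

1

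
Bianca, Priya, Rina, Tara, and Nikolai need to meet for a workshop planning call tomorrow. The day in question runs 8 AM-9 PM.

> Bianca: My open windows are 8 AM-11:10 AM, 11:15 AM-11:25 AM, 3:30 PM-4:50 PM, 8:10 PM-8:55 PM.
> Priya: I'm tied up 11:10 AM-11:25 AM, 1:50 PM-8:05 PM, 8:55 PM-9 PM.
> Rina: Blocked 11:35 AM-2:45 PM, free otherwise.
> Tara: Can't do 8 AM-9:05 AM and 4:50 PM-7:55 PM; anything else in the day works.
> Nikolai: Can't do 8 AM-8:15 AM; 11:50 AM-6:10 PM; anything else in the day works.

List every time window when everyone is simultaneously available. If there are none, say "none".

09:05-11:10, 20:10-20:55

Bianca free: 08:00-11:10, 11:15-11:25, 15:30-16:50, 20:10-20:55.
Priya free: 08:00-11:10, 11:25-13:50, 20:05-20:55 (invert busy blocks within the working day).
Rina free: 08:00-11:35, 14:45-21:00 (invert busy blocks within the working day).
Tara free: 09:05-16:50, 19:55-21:00 (invert busy blocks within the working day).
Nikolai free: 08:15-11:50, 18:10-21:00 (invert busy blocks within the working day).
Bianca ∩ Priya: 08:00-11:10, 20:10-20:55.
Bianca ∩ Priya ∩ Rina: 08:00-11:10, 20:10-20:55.
Bianca ∩ Priya ∩ Rina ∩ Tara: 09:05-11:10, 20:10-20:55.
Bianca ∩ Priya ∩ Rina ∩ Tara ∩ Nikolai: 09:05-11:10, 20:10-20:55.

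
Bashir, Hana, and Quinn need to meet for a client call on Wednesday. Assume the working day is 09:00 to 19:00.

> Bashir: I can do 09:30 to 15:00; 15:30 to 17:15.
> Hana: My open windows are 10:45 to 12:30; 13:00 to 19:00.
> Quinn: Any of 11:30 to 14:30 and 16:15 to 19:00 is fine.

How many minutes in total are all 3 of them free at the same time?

210

Bashir ∩ Hana: 10:45-12:30, 13:00-15:00, 15:30-17:15.
Bashir ∩ Hana ∩ Quinn: 11:30-12:30, 13:00-14:30, 16:15-17:15.
Summing the common windows: 60 + 90 + 60 = 210 minutes.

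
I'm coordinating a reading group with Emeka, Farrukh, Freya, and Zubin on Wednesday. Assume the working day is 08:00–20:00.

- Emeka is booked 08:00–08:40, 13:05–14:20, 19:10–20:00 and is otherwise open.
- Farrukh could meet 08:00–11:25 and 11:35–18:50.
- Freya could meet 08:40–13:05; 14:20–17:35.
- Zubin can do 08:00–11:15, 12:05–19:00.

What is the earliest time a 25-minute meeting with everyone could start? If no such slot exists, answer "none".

Emeka free: 08:40-13:05, 14:20-19:10 (invert busy blocks within the working day).
Farrukh free: 08:00-11:25, 11:35-18:50.
Freya free: 08:40-13:05, 14:20-17:35.
Zubin free: 08:00-11:15, 12:05-19:00.
Emeka ∩ Farrukh: 08:40-11:25, 11:35-13:05, 14:20-18:50.
Emeka ∩ Farrukh ∩ Freya: 08:40-11:25, 11:35-13:05, 14:20-17:35.
Emeka ∩ Farrukh ∩ Freya ∩ Zubin: 08:40-11:15, 12:05-13:05, 14:20-17:35.
The first common window of at least 25 minutes is 08:40-11:15, so the earliest start is 08:40.

08:40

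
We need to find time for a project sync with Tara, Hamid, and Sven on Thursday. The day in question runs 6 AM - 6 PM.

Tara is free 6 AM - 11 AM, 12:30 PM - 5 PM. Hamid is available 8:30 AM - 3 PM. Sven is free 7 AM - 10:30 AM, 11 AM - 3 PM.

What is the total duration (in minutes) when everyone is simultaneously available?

Tara ∩ Hamid: 08:30-11:00, 12:30-15:00.
Tara ∩ Hamid ∩ Sven: 08:30-10:30, 12:30-15:00.
Summing the common windows: 120 + 150 = 270 minutes.

270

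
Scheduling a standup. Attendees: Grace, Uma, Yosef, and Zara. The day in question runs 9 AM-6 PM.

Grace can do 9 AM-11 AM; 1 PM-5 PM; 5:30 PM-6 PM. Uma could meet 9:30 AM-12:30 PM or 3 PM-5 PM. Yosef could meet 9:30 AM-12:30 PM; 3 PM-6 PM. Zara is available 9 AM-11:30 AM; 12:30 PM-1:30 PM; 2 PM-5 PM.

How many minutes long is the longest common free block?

120

Grace ∩ Uma: 09:30-11:00, 15:00-17:00.
Grace ∩ Uma ∩ Yosef: 09:30-11:00, 15:00-17:00.
Grace ∩ Uma ∩ Yosef ∩ Zara: 09:30-11:00, 15:00-17:00.
So the common availability across everyone is 09:30-11:00, 15:00-17:00.
The longest is 15:00-17:00 at 120 minutes.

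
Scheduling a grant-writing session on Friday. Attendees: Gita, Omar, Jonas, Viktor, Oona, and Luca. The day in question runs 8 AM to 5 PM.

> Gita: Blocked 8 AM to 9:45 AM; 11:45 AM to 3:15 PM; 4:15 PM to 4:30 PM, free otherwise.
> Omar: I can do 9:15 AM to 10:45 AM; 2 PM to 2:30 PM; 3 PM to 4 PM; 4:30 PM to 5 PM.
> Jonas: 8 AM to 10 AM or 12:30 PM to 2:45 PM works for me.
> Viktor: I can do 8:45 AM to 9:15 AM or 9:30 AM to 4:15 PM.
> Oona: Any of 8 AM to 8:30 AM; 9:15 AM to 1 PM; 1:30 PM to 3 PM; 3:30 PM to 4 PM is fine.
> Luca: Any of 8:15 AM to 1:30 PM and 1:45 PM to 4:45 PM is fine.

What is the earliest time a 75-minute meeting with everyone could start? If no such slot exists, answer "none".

none

Gita free: 09:45-11:45, 15:15-16:15, 16:30-17:00 (invert busy blocks within the working day).
Omar free: 09:15-10:45, 14:00-14:30, 15:00-16:00, 16:30-17:00.
Jonas free: 08:00-10:00, 12:30-14:45.
Viktor free: 08:45-09:15, 09:30-16:15.
Oona free: 08:00-08:30, 09:15-13:00, 13:30-15:00, 15:30-16:00.
Luca free: 08:15-13:30, 13:45-16:45.
Gita ∩ Omar: 09:45-10:45, 15:15-16:00, 16:30-17:00.
Gita ∩ Omar ∩ Jonas: 09:45-10:00.
Gita ∩ Omar ∩ Jonas ∩ Viktor: 09:45-10:00.
Gita ∩ Omar ∩ Jonas ∩ Viktor ∩ Oona: 09:45-10:00.
Gita ∩ Omar ∩ Jonas ∩ Viktor ∩ Oona ∩ Luca: 09:45-10:00.
No common window is at least 75 minutes long.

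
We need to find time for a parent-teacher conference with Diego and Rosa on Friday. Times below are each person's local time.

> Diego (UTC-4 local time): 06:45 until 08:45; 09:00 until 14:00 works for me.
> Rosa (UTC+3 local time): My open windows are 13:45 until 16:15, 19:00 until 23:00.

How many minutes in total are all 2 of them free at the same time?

Diego in UTC: 10:45-12:45, 13:00-18:00 (add 4h to convert from UTC-4).
Rosa in UTC: 10:45-13:15, 16:00-20:00 (subtract 3h to convert from UTC+3).
Diego ∩ Rosa: 10:45-12:45, 13:00-13:15, 16:00-18:00.
Those are the intersection windows.
Summing the common windows: 120 + 15 + 120 = 255 minutes.

255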